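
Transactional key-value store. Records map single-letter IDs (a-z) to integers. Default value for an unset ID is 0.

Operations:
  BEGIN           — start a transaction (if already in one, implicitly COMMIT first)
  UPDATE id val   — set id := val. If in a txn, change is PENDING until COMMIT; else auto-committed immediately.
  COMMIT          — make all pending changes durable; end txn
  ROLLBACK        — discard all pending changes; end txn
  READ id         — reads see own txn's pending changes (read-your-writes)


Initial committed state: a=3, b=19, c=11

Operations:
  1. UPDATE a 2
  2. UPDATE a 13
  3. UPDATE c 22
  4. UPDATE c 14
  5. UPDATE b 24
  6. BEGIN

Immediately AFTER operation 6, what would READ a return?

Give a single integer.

Initial committed: {a=3, b=19, c=11}
Op 1: UPDATE a=2 (auto-commit; committed a=2)
Op 2: UPDATE a=13 (auto-commit; committed a=13)
Op 3: UPDATE c=22 (auto-commit; committed c=22)
Op 4: UPDATE c=14 (auto-commit; committed c=14)
Op 5: UPDATE b=24 (auto-commit; committed b=24)
Op 6: BEGIN: in_txn=True, pending={}
After op 6: visible(a) = 13 (pending={}, committed={a=13, b=24, c=14})

Answer: 13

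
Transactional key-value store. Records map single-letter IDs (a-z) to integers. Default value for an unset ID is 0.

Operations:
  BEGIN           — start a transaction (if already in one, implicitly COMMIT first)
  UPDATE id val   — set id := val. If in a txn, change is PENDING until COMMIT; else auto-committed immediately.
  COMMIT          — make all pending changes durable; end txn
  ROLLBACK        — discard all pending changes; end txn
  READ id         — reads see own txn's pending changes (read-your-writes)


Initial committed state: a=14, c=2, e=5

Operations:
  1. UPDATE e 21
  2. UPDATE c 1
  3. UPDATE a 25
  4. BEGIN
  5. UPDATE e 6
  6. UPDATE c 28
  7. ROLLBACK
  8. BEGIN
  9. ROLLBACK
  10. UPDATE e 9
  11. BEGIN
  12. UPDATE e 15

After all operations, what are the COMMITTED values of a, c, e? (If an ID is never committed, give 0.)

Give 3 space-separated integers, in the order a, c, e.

Initial committed: {a=14, c=2, e=5}
Op 1: UPDATE e=21 (auto-commit; committed e=21)
Op 2: UPDATE c=1 (auto-commit; committed c=1)
Op 3: UPDATE a=25 (auto-commit; committed a=25)
Op 4: BEGIN: in_txn=True, pending={}
Op 5: UPDATE e=6 (pending; pending now {e=6})
Op 6: UPDATE c=28 (pending; pending now {c=28, e=6})
Op 7: ROLLBACK: discarded pending ['c', 'e']; in_txn=False
Op 8: BEGIN: in_txn=True, pending={}
Op 9: ROLLBACK: discarded pending []; in_txn=False
Op 10: UPDATE e=9 (auto-commit; committed e=9)
Op 11: BEGIN: in_txn=True, pending={}
Op 12: UPDATE e=15 (pending; pending now {e=15})
Final committed: {a=25, c=1, e=9}

Answer: 25 1 9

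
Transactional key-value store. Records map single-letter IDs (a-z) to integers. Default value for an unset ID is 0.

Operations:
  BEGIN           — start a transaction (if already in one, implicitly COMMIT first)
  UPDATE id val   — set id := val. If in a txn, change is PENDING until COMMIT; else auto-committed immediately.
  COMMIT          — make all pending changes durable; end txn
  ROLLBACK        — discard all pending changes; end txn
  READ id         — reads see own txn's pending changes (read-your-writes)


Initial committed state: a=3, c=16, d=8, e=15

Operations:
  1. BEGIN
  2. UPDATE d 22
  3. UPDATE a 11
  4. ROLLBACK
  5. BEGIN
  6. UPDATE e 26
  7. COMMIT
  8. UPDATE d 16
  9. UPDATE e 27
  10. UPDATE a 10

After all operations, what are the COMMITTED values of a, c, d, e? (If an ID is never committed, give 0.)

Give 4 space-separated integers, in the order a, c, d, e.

Initial committed: {a=3, c=16, d=8, e=15}
Op 1: BEGIN: in_txn=True, pending={}
Op 2: UPDATE d=22 (pending; pending now {d=22})
Op 3: UPDATE a=11 (pending; pending now {a=11, d=22})
Op 4: ROLLBACK: discarded pending ['a', 'd']; in_txn=False
Op 5: BEGIN: in_txn=True, pending={}
Op 6: UPDATE e=26 (pending; pending now {e=26})
Op 7: COMMIT: merged ['e'] into committed; committed now {a=3, c=16, d=8, e=26}
Op 8: UPDATE d=16 (auto-commit; committed d=16)
Op 9: UPDATE e=27 (auto-commit; committed e=27)
Op 10: UPDATE a=10 (auto-commit; committed a=10)
Final committed: {a=10, c=16, d=16, e=27}

Answer: 10 16 16 27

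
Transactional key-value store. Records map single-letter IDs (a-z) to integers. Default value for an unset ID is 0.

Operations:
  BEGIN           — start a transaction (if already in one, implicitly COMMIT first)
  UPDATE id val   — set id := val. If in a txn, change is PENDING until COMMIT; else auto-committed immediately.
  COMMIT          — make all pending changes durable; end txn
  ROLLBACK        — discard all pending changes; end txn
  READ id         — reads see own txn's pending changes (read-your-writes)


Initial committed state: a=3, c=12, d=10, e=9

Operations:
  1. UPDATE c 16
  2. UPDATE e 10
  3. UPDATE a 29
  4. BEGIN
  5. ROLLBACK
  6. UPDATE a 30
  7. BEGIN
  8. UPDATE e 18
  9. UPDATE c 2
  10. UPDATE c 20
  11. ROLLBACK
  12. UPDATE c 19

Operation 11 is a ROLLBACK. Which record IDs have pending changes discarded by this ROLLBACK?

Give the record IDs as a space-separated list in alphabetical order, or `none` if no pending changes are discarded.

Initial committed: {a=3, c=12, d=10, e=9}
Op 1: UPDATE c=16 (auto-commit; committed c=16)
Op 2: UPDATE e=10 (auto-commit; committed e=10)
Op 3: UPDATE a=29 (auto-commit; committed a=29)
Op 4: BEGIN: in_txn=True, pending={}
Op 5: ROLLBACK: discarded pending []; in_txn=False
Op 6: UPDATE a=30 (auto-commit; committed a=30)
Op 7: BEGIN: in_txn=True, pending={}
Op 8: UPDATE e=18 (pending; pending now {e=18})
Op 9: UPDATE c=2 (pending; pending now {c=2, e=18})
Op 10: UPDATE c=20 (pending; pending now {c=20, e=18})
Op 11: ROLLBACK: discarded pending ['c', 'e']; in_txn=False
Op 12: UPDATE c=19 (auto-commit; committed c=19)
ROLLBACK at op 11 discards: ['c', 'e']

Answer: c e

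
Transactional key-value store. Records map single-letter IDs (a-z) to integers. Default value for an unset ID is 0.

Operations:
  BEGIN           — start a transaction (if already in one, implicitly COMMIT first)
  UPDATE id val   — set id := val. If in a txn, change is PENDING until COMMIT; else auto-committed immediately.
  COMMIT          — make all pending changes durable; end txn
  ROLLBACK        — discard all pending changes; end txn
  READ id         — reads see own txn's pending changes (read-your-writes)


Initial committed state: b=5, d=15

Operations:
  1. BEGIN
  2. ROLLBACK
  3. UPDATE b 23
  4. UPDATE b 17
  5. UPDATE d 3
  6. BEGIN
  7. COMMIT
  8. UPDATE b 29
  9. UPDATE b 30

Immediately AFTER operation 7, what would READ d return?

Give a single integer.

Answer: 3

Derivation:
Initial committed: {b=5, d=15}
Op 1: BEGIN: in_txn=True, pending={}
Op 2: ROLLBACK: discarded pending []; in_txn=False
Op 3: UPDATE b=23 (auto-commit; committed b=23)
Op 4: UPDATE b=17 (auto-commit; committed b=17)
Op 5: UPDATE d=3 (auto-commit; committed d=3)
Op 6: BEGIN: in_txn=True, pending={}
Op 7: COMMIT: merged [] into committed; committed now {b=17, d=3}
After op 7: visible(d) = 3 (pending={}, committed={b=17, d=3})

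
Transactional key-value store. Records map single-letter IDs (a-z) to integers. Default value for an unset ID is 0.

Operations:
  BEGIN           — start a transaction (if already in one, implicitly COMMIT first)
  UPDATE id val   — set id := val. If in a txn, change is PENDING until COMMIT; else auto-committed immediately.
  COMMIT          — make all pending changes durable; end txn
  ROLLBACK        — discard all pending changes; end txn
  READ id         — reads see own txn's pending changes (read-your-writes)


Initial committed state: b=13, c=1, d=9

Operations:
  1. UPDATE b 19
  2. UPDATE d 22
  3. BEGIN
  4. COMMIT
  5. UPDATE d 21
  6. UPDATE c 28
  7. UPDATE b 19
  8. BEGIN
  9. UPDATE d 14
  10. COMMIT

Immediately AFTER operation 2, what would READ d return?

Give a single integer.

Answer: 22

Derivation:
Initial committed: {b=13, c=1, d=9}
Op 1: UPDATE b=19 (auto-commit; committed b=19)
Op 2: UPDATE d=22 (auto-commit; committed d=22)
After op 2: visible(d) = 22 (pending={}, committed={b=19, c=1, d=22})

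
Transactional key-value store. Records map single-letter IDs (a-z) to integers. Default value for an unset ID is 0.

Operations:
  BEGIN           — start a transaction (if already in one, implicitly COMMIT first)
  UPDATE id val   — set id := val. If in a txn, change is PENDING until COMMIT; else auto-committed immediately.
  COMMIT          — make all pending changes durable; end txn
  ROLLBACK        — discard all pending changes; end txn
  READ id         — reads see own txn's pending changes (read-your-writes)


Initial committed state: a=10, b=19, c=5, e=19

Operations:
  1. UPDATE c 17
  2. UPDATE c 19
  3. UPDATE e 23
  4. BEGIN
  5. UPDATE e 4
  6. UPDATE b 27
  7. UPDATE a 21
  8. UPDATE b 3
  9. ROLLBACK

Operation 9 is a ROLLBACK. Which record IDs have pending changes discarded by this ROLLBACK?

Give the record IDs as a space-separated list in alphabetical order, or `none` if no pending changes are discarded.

Answer: a b e

Derivation:
Initial committed: {a=10, b=19, c=5, e=19}
Op 1: UPDATE c=17 (auto-commit; committed c=17)
Op 2: UPDATE c=19 (auto-commit; committed c=19)
Op 3: UPDATE e=23 (auto-commit; committed e=23)
Op 4: BEGIN: in_txn=True, pending={}
Op 5: UPDATE e=4 (pending; pending now {e=4})
Op 6: UPDATE b=27 (pending; pending now {b=27, e=4})
Op 7: UPDATE a=21 (pending; pending now {a=21, b=27, e=4})
Op 8: UPDATE b=3 (pending; pending now {a=21, b=3, e=4})
Op 9: ROLLBACK: discarded pending ['a', 'b', 'e']; in_txn=False
ROLLBACK at op 9 discards: ['a', 'b', 'e']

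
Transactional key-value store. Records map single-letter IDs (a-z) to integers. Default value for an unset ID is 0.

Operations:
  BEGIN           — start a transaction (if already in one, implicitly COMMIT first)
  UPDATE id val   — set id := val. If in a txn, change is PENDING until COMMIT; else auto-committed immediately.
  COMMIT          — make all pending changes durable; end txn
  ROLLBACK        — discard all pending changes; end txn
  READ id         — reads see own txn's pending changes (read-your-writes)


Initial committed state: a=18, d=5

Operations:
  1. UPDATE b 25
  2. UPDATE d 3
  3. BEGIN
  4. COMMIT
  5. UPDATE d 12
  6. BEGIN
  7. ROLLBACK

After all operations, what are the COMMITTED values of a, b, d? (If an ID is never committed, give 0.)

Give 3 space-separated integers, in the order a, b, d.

Answer: 18 25 12

Derivation:
Initial committed: {a=18, d=5}
Op 1: UPDATE b=25 (auto-commit; committed b=25)
Op 2: UPDATE d=3 (auto-commit; committed d=3)
Op 3: BEGIN: in_txn=True, pending={}
Op 4: COMMIT: merged [] into committed; committed now {a=18, b=25, d=3}
Op 5: UPDATE d=12 (auto-commit; committed d=12)
Op 6: BEGIN: in_txn=True, pending={}
Op 7: ROLLBACK: discarded pending []; in_txn=False
Final committed: {a=18, b=25, d=12}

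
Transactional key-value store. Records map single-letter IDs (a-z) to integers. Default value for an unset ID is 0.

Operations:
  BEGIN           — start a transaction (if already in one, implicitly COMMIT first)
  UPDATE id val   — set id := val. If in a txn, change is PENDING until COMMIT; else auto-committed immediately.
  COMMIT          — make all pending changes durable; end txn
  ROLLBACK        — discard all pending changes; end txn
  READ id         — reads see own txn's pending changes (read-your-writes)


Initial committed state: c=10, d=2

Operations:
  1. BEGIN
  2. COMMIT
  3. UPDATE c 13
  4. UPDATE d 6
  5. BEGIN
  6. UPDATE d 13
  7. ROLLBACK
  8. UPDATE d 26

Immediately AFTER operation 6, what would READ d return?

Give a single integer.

Initial committed: {c=10, d=2}
Op 1: BEGIN: in_txn=True, pending={}
Op 2: COMMIT: merged [] into committed; committed now {c=10, d=2}
Op 3: UPDATE c=13 (auto-commit; committed c=13)
Op 4: UPDATE d=6 (auto-commit; committed d=6)
Op 5: BEGIN: in_txn=True, pending={}
Op 6: UPDATE d=13 (pending; pending now {d=13})
After op 6: visible(d) = 13 (pending={d=13}, committed={c=13, d=6})

Answer: 13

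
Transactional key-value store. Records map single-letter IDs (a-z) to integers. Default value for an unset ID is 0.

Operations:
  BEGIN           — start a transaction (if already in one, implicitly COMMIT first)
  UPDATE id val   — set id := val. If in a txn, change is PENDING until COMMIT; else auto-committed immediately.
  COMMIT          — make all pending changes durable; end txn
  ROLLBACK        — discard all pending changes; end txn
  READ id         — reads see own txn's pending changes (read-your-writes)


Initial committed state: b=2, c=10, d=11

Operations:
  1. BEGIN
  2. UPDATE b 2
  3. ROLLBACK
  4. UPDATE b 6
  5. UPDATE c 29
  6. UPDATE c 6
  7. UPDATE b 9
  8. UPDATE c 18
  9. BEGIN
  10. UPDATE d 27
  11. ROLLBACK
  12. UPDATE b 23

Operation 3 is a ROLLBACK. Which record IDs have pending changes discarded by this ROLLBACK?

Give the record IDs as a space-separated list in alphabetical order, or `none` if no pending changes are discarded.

Initial committed: {b=2, c=10, d=11}
Op 1: BEGIN: in_txn=True, pending={}
Op 2: UPDATE b=2 (pending; pending now {b=2})
Op 3: ROLLBACK: discarded pending ['b']; in_txn=False
Op 4: UPDATE b=6 (auto-commit; committed b=6)
Op 5: UPDATE c=29 (auto-commit; committed c=29)
Op 6: UPDATE c=6 (auto-commit; committed c=6)
Op 7: UPDATE b=9 (auto-commit; committed b=9)
Op 8: UPDATE c=18 (auto-commit; committed c=18)
Op 9: BEGIN: in_txn=True, pending={}
Op 10: UPDATE d=27 (pending; pending now {d=27})
Op 11: ROLLBACK: discarded pending ['d']; in_txn=False
Op 12: UPDATE b=23 (auto-commit; committed b=23)
ROLLBACK at op 3 discards: ['b']

Answer: b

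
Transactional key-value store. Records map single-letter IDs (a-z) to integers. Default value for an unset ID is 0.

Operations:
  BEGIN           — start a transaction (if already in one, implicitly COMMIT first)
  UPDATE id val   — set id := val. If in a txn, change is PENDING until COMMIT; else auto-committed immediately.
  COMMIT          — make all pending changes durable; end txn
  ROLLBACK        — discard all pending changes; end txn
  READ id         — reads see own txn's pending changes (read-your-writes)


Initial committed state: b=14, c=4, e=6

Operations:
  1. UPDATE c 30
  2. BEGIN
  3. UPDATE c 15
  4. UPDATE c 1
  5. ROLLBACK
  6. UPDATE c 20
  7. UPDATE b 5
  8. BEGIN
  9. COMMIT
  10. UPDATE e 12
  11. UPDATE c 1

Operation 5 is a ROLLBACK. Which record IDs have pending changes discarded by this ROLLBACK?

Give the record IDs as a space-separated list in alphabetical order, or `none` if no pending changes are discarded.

Initial committed: {b=14, c=4, e=6}
Op 1: UPDATE c=30 (auto-commit; committed c=30)
Op 2: BEGIN: in_txn=True, pending={}
Op 3: UPDATE c=15 (pending; pending now {c=15})
Op 4: UPDATE c=1 (pending; pending now {c=1})
Op 5: ROLLBACK: discarded pending ['c']; in_txn=False
Op 6: UPDATE c=20 (auto-commit; committed c=20)
Op 7: UPDATE b=5 (auto-commit; committed b=5)
Op 8: BEGIN: in_txn=True, pending={}
Op 9: COMMIT: merged [] into committed; committed now {b=5, c=20, e=6}
Op 10: UPDATE e=12 (auto-commit; committed e=12)
Op 11: UPDATE c=1 (auto-commit; committed c=1)
ROLLBACK at op 5 discards: ['c']

Answer: c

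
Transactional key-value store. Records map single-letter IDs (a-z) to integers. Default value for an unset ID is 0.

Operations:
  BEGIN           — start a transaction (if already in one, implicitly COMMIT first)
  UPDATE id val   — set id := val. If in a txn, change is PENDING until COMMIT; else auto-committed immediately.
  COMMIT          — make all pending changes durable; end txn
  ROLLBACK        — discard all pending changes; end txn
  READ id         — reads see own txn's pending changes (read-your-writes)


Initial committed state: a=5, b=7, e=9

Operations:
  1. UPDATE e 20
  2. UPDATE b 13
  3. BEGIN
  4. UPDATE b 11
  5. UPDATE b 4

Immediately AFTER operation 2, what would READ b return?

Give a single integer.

Answer: 13

Derivation:
Initial committed: {a=5, b=7, e=9}
Op 1: UPDATE e=20 (auto-commit; committed e=20)
Op 2: UPDATE b=13 (auto-commit; committed b=13)
After op 2: visible(b) = 13 (pending={}, committed={a=5, b=13, e=20})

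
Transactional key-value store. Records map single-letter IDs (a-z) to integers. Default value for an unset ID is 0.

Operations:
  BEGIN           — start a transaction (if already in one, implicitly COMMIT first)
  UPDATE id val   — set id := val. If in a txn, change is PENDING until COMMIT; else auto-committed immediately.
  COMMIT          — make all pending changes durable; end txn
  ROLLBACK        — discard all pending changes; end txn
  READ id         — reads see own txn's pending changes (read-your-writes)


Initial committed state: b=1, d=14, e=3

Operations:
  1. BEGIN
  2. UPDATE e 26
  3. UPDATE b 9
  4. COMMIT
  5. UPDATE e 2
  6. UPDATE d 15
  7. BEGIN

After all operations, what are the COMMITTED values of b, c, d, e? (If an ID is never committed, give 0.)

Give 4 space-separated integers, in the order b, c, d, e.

Answer: 9 0 15 2

Derivation:
Initial committed: {b=1, d=14, e=3}
Op 1: BEGIN: in_txn=True, pending={}
Op 2: UPDATE e=26 (pending; pending now {e=26})
Op 3: UPDATE b=9 (pending; pending now {b=9, e=26})
Op 4: COMMIT: merged ['b', 'e'] into committed; committed now {b=9, d=14, e=26}
Op 5: UPDATE e=2 (auto-commit; committed e=2)
Op 6: UPDATE d=15 (auto-commit; committed d=15)
Op 7: BEGIN: in_txn=True, pending={}
Final committed: {b=9, d=15, e=2}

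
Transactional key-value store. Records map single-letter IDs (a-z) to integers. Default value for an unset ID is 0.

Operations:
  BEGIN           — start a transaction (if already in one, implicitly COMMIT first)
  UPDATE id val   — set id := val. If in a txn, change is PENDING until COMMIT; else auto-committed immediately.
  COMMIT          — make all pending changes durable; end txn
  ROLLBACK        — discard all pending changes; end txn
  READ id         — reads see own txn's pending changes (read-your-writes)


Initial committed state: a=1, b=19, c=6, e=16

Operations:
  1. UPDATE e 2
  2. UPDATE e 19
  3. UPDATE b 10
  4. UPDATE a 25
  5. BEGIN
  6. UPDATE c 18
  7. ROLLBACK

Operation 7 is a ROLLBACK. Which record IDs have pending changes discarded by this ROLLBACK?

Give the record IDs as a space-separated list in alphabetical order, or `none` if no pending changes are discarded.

Answer: c

Derivation:
Initial committed: {a=1, b=19, c=6, e=16}
Op 1: UPDATE e=2 (auto-commit; committed e=2)
Op 2: UPDATE e=19 (auto-commit; committed e=19)
Op 3: UPDATE b=10 (auto-commit; committed b=10)
Op 4: UPDATE a=25 (auto-commit; committed a=25)
Op 5: BEGIN: in_txn=True, pending={}
Op 6: UPDATE c=18 (pending; pending now {c=18})
Op 7: ROLLBACK: discarded pending ['c']; in_txn=False
ROLLBACK at op 7 discards: ['c']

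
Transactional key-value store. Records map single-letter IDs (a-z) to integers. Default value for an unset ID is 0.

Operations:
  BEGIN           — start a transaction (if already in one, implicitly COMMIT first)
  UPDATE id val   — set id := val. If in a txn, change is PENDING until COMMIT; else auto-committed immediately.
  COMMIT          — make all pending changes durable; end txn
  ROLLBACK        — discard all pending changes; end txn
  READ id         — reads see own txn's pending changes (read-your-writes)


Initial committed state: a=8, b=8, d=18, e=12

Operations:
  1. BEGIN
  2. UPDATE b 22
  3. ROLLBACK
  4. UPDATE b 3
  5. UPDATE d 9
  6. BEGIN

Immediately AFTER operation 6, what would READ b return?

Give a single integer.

Answer: 3

Derivation:
Initial committed: {a=8, b=8, d=18, e=12}
Op 1: BEGIN: in_txn=True, pending={}
Op 2: UPDATE b=22 (pending; pending now {b=22})
Op 3: ROLLBACK: discarded pending ['b']; in_txn=False
Op 4: UPDATE b=3 (auto-commit; committed b=3)
Op 5: UPDATE d=9 (auto-commit; committed d=9)
Op 6: BEGIN: in_txn=True, pending={}
After op 6: visible(b) = 3 (pending={}, committed={a=8, b=3, d=9, e=12})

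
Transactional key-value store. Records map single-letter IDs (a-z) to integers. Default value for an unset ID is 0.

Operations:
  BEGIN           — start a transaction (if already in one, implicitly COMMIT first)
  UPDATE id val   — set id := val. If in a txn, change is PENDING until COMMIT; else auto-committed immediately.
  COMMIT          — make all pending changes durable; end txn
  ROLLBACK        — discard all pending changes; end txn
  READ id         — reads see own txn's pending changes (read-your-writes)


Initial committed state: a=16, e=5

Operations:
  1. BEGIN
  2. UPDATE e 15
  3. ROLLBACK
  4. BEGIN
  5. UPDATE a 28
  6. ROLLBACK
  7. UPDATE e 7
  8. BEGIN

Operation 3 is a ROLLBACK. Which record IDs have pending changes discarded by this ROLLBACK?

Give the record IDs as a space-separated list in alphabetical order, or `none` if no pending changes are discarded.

Initial committed: {a=16, e=5}
Op 1: BEGIN: in_txn=True, pending={}
Op 2: UPDATE e=15 (pending; pending now {e=15})
Op 3: ROLLBACK: discarded pending ['e']; in_txn=False
Op 4: BEGIN: in_txn=True, pending={}
Op 5: UPDATE a=28 (pending; pending now {a=28})
Op 6: ROLLBACK: discarded pending ['a']; in_txn=False
Op 7: UPDATE e=7 (auto-commit; committed e=7)
Op 8: BEGIN: in_txn=True, pending={}
ROLLBACK at op 3 discards: ['e']

Answer: e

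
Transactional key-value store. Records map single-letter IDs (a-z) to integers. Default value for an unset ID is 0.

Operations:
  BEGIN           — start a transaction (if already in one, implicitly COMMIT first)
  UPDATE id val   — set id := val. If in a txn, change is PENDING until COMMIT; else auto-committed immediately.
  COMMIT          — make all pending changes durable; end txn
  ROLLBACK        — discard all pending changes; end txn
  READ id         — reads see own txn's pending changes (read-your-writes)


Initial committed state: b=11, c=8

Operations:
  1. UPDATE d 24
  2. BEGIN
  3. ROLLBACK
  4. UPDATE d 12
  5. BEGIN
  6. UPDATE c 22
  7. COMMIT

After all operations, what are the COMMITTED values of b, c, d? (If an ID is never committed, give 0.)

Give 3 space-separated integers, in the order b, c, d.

Answer: 11 22 12

Derivation:
Initial committed: {b=11, c=8}
Op 1: UPDATE d=24 (auto-commit; committed d=24)
Op 2: BEGIN: in_txn=True, pending={}
Op 3: ROLLBACK: discarded pending []; in_txn=False
Op 4: UPDATE d=12 (auto-commit; committed d=12)
Op 5: BEGIN: in_txn=True, pending={}
Op 6: UPDATE c=22 (pending; pending now {c=22})
Op 7: COMMIT: merged ['c'] into committed; committed now {b=11, c=22, d=12}
Final committed: {b=11, c=22, d=12}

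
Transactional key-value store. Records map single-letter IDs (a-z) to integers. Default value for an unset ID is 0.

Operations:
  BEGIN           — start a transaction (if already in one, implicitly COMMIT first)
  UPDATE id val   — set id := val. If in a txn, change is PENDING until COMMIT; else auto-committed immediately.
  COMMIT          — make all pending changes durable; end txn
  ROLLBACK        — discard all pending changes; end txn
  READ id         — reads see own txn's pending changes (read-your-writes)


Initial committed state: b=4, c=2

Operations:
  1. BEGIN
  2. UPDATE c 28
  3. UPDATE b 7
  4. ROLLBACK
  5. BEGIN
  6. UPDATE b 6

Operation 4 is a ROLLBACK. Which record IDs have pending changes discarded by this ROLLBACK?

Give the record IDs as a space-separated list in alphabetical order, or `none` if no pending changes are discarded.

Initial committed: {b=4, c=2}
Op 1: BEGIN: in_txn=True, pending={}
Op 2: UPDATE c=28 (pending; pending now {c=28})
Op 3: UPDATE b=7 (pending; pending now {b=7, c=28})
Op 4: ROLLBACK: discarded pending ['b', 'c']; in_txn=False
Op 5: BEGIN: in_txn=True, pending={}
Op 6: UPDATE b=6 (pending; pending now {b=6})
ROLLBACK at op 4 discards: ['b', 'c']

Answer: b c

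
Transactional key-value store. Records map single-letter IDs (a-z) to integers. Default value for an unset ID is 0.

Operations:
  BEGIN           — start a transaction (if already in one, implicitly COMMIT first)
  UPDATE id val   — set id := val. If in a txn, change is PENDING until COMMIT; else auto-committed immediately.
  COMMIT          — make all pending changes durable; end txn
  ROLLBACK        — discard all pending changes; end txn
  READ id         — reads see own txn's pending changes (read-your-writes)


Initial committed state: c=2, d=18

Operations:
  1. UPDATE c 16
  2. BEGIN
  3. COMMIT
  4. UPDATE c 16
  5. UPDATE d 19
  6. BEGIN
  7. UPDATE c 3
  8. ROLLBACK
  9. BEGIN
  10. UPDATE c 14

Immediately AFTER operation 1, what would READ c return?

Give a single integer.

Answer: 16

Derivation:
Initial committed: {c=2, d=18}
Op 1: UPDATE c=16 (auto-commit; committed c=16)
After op 1: visible(c) = 16 (pending={}, committed={c=16, d=18})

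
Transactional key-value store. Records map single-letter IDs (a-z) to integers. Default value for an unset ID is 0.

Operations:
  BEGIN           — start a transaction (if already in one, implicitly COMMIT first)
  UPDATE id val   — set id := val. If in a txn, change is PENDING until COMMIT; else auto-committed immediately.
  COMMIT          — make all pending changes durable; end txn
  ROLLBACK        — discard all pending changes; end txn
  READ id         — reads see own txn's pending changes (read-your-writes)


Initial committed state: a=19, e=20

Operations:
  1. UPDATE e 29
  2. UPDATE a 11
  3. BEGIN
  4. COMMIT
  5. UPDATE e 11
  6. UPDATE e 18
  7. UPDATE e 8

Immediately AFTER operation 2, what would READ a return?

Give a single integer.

Answer: 11

Derivation:
Initial committed: {a=19, e=20}
Op 1: UPDATE e=29 (auto-commit; committed e=29)
Op 2: UPDATE a=11 (auto-commit; committed a=11)
After op 2: visible(a) = 11 (pending={}, committed={a=11, e=29})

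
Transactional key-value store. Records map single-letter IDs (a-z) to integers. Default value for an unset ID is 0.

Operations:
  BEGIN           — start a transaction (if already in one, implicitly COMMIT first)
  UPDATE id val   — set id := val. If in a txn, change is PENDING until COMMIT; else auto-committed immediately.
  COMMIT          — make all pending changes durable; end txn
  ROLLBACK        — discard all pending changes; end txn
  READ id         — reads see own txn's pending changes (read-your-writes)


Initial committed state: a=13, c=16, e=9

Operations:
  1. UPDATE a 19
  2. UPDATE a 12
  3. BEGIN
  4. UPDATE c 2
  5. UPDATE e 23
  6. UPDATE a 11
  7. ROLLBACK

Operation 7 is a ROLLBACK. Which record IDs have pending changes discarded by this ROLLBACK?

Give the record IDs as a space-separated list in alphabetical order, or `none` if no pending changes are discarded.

Answer: a c e

Derivation:
Initial committed: {a=13, c=16, e=9}
Op 1: UPDATE a=19 (auto-commit; committed a=19)
Op 2: UPDATE a=12 (auto-commit; committed a=12)
Op 3: BEGIN: in_txn=True, pending={}
Op 4: UPDATE c=2 (pending; pending now {c=2})
Op 5: UPDATE e=23 (pending; pending now {c=2, e=23})
Op 6: UPDATE a=11 (pending; pending now {a=11, c=2, e=23})
Op 7: ROLLBACK: discarded pending ['a', 'c', 'e']; in_txn=False
ROLLBACK at op 7 discards: ['a', 'c', 'e']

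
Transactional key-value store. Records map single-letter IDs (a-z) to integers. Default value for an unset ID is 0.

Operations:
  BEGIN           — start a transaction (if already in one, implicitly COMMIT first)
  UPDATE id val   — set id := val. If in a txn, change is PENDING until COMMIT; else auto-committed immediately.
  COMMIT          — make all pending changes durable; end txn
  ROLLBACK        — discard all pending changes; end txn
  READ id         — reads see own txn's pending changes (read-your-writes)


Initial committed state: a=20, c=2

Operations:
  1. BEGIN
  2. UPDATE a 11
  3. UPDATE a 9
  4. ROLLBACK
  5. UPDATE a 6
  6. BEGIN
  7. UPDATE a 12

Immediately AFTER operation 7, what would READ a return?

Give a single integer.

Answer: 12

Derivation:
Initial committed: {a=20, c=2}
Op 1: BEGIN: in_txn=True, pending={}
Op 2: UPDATE a=11 (pending; pending now {a=11})
Op 3: UPDATE a=9 (pending; pending now {a=9})
Op 4: ROLLBACK: discarded pending ['a']; in_txn=False
Op 5: UPDATE a=6 (auto-commit; committed a=6)
Op 6: BEGIN: in_txn=True, pending={}
Op 7: UPDATE a=12 (pending; pending now {a=12})
After op 7: visible(a) = 12 (pending={a=12}, committed={a=6, c=2})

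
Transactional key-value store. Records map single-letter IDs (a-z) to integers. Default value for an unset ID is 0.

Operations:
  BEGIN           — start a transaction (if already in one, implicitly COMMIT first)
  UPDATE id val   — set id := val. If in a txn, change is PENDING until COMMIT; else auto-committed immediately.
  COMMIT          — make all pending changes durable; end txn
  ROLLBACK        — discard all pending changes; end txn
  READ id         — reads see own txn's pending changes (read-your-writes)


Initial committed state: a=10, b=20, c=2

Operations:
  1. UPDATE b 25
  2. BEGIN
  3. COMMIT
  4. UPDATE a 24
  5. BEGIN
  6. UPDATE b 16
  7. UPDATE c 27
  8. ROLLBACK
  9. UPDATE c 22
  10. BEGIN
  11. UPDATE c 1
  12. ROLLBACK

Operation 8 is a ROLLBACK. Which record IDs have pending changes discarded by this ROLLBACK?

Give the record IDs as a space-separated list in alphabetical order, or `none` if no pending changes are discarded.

Answer: b c

Derivation:
Initial committed: {a=10, b=20, c=2}
Op 1: UPDATE b=25 (auto-commit; committed b=25)
Op 2: BEGIN: in_txn=True, pending={}
Op 3: COMMIT: merged [] into committed; committed now {a=10, b=25, c=2}
Op 4: UPDATE a=24 (auto-commit; committed a=24)
Op 5: BEGIN: in_txn=True, pending={}
Op 6: UPDATE b=16 (pending; pending now {b=16})
Op 7: UPDATE c=27 (pending; pending now {b=16, c=27})
Op 8: ROLLBACK: discarded pending ['b', 'c']; in_txn=False
Op 9: UPDATE c=22 (auto-commit; committed c=22)
Op 10: BEGIN: in_txn=True, pending={}
Op 11: UPDATE c=1 (pending; pending now {c=1})
Op 12: ROLLBACK: discarded pending ['c']; in_txn=False
ROLLBACK at op 8 discards: ['b', 'c']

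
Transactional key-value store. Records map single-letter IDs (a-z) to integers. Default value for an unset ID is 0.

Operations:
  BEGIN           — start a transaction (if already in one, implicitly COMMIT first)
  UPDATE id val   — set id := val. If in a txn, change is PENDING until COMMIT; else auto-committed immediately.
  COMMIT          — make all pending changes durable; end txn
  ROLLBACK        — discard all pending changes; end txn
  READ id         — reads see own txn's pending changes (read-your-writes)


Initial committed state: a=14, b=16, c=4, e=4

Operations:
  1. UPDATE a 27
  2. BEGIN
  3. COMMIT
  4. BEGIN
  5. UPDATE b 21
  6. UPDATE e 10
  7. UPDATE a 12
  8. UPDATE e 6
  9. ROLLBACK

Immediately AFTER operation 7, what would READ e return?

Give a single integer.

Answer: 10

Derivation:
Initial committed: {a=14, b=16, c=4, e=4}
Op 1: UPDATE a=27 (auto-commit; committed a=27)
Op 2: BEGIN: in_txn=True, pending={}
Op 3: COMMIT: merged [] into committed; committed now {a=27, b=16, c=4, e=4}
Op 4: BEGIN: in_txn=True, pending={}
Op 5: UPDATE b=21 (pending; pending now {b=21})
Op 6: UPDATE e=10 (pending; pending now {b=21, e=10})
Op 7: UPDATE a=12 (pending; pending now {a=12, b=21, e=10})
After op 7: visible(e) = 10 (pending={a=12, b=21, e=10}, committed={a=27, b=16, c=4, e=4})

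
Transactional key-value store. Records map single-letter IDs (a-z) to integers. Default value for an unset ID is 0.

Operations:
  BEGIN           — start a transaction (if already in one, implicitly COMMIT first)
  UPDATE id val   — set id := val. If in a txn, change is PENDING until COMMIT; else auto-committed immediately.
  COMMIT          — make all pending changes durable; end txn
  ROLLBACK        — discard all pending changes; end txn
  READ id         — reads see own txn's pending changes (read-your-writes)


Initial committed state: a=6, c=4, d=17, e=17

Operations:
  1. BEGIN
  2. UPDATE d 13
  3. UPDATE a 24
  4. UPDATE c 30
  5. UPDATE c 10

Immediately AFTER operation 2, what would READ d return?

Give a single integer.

Initial committed: {a=6, c=4, d=17, e=17}
Op 1: BEGIN: in_txn=True, pending={}
Op 2: UPDATE d=13 (pending; pending now {d=13})
After op 2: visible(d) = 13 (pending={d=13}, committed={a=6, c=4, d=17, e=17})

Answer: 13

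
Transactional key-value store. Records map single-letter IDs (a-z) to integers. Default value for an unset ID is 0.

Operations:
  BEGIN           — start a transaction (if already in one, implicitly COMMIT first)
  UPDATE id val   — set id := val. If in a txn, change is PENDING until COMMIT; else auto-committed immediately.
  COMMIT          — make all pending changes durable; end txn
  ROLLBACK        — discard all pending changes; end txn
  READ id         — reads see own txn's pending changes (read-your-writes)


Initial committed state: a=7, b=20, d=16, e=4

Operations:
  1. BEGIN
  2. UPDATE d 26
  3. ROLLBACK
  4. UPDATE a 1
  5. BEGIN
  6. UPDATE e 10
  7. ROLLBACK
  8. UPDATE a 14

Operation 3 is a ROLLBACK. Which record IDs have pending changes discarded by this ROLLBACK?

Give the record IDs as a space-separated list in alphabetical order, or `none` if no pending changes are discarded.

Initial committed: {a=7, b=20, d=16, e=4}
Op 1: BEGIN: in_txn=True, pending={}
Op 2: UPDATE d=26 (pending; pending now {d=26})
Op 3: ROLLBACK: discarded pending ['d']; in_txn=False
Op 4: UPDATE a=1 (auto-commit; committed a=1)
Op 5: BEGIN: in_txn=True, pending={}
Op 6: UPDATE e=10 (pending; pending now {e=10})
Op 7: ROLLBACK: discarded pending ['e']; in_txn=False
Op 8: UPDATE a=14 (auto-commit; committed a=14)
ROLLBACK at op 3 discards: ['d']

Answer: d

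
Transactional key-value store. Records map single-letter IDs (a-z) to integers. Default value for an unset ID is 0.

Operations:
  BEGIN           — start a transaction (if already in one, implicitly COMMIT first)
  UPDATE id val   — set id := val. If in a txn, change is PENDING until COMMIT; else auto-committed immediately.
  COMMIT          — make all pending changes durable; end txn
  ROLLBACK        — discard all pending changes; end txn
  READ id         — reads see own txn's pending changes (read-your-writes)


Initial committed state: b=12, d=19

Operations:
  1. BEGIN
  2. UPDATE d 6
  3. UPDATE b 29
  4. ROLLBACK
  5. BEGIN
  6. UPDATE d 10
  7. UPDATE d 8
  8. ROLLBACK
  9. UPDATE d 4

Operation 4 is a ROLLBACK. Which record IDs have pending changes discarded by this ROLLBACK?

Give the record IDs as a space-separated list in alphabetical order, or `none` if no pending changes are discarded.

Answer: b d

Derivation:
Initial committed: {b=12, d=19}
Op 1: BEGIN: in_txn=True, pending={}
Op 2: UPDATE d=6 (pending; pending now {d=6})
Op 3: UPDATE b=29 (pending; pending now {b=29, d=6})
Op 4: ROLLBACK: discarded pending ['b', 'd']; in_txn=False
Op 5: BEGIN: in_txn=True, pending={}
Op 6: UPDATE d=10 (pending; pending now {d=10})
Op 7: UPDATE d=8 (pending; pending now {d=8})
Op 8: ROLLBACK: discarded pending ['d']; in_txn=False
Op 9: UPDATE d=4 (auto-commit; committed d=4)
ROLLBACK at op 4 discards: ['b', 'd']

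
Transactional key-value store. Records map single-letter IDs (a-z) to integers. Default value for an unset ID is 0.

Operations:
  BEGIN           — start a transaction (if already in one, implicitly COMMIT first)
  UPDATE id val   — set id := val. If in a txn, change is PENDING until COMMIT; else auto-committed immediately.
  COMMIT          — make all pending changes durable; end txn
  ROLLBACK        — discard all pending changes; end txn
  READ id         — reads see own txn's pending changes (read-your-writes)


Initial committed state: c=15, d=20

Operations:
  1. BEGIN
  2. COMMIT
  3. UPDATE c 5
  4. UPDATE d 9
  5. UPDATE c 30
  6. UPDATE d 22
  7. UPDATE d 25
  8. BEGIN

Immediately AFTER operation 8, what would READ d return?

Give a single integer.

Answer: 25

Derivation:
Initial committed: {c=15, d=20}
Op 1: BEGIN: in_txn=True, pending={}
Op 2: COMMIT: merged [] into committed; committed now {c=15, d=20}
Op 3: UPDATE c=5 (auto-commit; committed c=5)
Op 4: UPDATE d=9 (auto-commit; committed d=9)
Op 5: UPDATE c=30 (auto-commit; committed c=30)
Op 6: UPDATE d=22 (auto-commit; committed d=22)
Op 7: UPDATE d=25 (auto-commit; committed d=25)
Op 8: BEGIN: in_txn=True, pending={}
After op 8: visible(d) = 25 (pending={}, committed={c=30, d=25})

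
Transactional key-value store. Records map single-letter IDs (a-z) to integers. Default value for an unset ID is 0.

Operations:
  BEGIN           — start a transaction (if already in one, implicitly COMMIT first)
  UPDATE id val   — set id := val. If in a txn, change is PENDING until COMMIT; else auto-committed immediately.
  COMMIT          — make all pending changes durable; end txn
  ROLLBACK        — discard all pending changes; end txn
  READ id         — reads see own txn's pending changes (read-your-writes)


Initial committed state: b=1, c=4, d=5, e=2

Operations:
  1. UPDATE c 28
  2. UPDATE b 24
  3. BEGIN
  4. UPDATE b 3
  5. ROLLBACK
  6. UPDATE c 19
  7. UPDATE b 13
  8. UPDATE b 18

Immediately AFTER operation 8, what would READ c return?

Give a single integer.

Initial committed: {b=1, c=4, d=5, e=2}
Op 1: UPDATE c=28 (auto-commit; committed c=28)
Op 2: UPDATE b=24 (auto-commit; committed b=24)
Op 3: BEGIN: in_txn=True, pending={}
Op 4: UPDATE b=3 (pending; pending now {b=3})
Op 5: ROLLBACK: discarded pending ['b']; in_txn=False
Op 6: UPDATE c=19 (auto-commit; committed c=19)
Op 7: UPDATE b=13 (auto-commit; committed b=13)
Op 8: UPDATE b=18 (auto-commit; committed b=18)
After op 8: visible(c) = 19 (pending={}, committed={b=18, c=19, d=5, e=2})

Answer: 19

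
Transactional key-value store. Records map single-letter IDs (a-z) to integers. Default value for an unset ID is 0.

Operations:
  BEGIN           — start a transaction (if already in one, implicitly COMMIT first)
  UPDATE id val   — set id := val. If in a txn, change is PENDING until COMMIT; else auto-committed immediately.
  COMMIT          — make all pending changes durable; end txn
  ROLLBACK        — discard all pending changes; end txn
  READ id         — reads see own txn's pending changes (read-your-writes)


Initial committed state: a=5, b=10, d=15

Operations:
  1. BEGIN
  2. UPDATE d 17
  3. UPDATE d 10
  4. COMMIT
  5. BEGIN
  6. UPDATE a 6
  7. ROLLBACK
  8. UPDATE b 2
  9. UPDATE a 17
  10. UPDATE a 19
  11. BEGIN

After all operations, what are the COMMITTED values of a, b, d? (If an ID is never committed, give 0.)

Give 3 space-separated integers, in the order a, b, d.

Initial committed: {a=5, b=10, d=15}
Op 1: BEGIN: in_txn=True, pending={}
Op 2: UPDATE d=17 (pending; pending now {d=17})
Op 3: UPDATE d=10 (pending; pending now {d=10})
Op 4: COMMIT: merged ['d'] into committed; committed now {a=5, b=10, d=10}
Op 5: BEGIN: in_txn=True, pending={}
Op 6: UPDATE a=6 (pending; pending now {a=6})
Op 7: ROLLBACK: discarded pending ['a']; in_txn=False
Op 8: UPDATE b=2 (auto-commit; committed b=2)
Op 9: UPDATE a=17 (auto-commit; committed a=17)
Op 10: UPDATE a=19 (auto-commit; committed a=19)
Op 11: BEGIN: in_txn=True, pending={}
Final committed: {a=19, b=2, d=10}

Answer: 19 2 10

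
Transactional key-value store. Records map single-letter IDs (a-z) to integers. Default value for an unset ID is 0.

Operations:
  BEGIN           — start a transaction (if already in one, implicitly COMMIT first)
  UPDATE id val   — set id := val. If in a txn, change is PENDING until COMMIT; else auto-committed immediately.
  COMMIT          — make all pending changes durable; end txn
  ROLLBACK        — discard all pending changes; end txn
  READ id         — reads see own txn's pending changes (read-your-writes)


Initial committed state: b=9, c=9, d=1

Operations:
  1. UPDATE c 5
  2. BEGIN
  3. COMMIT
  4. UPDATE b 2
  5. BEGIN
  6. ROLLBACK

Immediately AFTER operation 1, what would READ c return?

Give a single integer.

Initial committed: {b=9, c=9, d=1}
Op 1: UPDATE c=5 (auto-commit; committed c=5)
After op 1: visible(c) = 5 (pending={}, committed={b=9, c=5, d=1})

Answer: 5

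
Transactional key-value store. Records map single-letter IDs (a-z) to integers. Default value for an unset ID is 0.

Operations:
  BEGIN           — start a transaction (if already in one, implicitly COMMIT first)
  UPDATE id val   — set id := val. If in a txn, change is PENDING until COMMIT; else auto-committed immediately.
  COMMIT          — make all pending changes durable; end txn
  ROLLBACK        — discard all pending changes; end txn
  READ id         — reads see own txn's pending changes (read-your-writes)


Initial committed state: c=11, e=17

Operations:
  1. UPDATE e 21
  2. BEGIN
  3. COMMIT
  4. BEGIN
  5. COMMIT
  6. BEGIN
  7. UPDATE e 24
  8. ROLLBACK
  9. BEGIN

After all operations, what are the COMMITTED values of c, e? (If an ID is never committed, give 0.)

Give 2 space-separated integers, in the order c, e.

Initial committed: {c=11, e=17}
Op 1: UPDATE e=21 (auto-commit; committed e=21)
Op 2: BEGIN: in_txn=True, pending={}
Op 3: COMMIT: merged [] into committed; committed now {c=11, e=21}
Op 4: BEGIN: in_txn=True, pending={}
Op 5: COMMIT: merged [] into committed; committed now {c=11, e=21}
Op 6: BEGIN: in_txn=True, pending={}
Op 7: UPDATE e=24 (pending; pending now {e=24})
Op 8: ROLLBACK: discarded pending ['e']; in_txn=False
Op 9: BEGIN: in_txn=True, pending={}
Final committed: {c=11, e=21}

Answer: 11 21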